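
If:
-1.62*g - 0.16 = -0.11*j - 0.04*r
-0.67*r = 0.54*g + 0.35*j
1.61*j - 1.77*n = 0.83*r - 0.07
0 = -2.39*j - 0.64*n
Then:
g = -0.10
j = -0.00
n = 0.00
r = 0.08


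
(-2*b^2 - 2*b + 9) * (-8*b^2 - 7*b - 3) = 16*b^4 + 30*b^3 - 52*b^2 - 57*b - 27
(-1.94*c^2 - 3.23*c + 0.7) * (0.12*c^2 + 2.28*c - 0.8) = -0.2328*c^4 - 4.8108*c^3 - 5.7284*c^2 + 4.18*c - 0.56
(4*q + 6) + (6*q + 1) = 10*q + 7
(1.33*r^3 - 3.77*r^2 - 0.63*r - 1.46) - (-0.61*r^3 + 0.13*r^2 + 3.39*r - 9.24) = 1.94*r^3 - 3.9*r^2 - 4.02*r + 7.78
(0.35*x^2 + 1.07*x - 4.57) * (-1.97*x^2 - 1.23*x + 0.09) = -0.6895*x^4 - 2.5384*x^3 + 7.7183*x^2 + 5.7174*x - 0.4113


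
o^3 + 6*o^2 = o^2*(o + 6)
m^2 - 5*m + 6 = (m - 3)*(m - 2)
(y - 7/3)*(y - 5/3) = y^2 - 4*y + 35/9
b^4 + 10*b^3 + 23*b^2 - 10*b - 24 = (b - 1)*(b + 1)*(b + 4)*(b + 6)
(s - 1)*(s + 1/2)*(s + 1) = s^3 + s^2/2 - s - 1/2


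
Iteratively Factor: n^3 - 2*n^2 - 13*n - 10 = (n + 1)*(n^2 - 3*n - 10) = (n - 5)*(n + 1)*(n + 2)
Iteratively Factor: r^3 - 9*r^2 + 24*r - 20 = (r - 2)*(r^2 - 7*r + 10) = (r - 5)*(r - 2)*(r - 2)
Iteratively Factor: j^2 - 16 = (j - 4)*(j + 4)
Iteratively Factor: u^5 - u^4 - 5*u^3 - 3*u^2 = (u - 3)*(u^4 + 2*u^3 + u^2) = (u - 3)*(u + 1)*(u^3 + u^2) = u*(u - 3)*(u + 1)*(u^2 + u) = u^2*(u - 3)*(u + 1)*(u + 1)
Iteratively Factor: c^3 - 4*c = (c)*(c^2 - 4) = c*(c - 2)*(c + 2)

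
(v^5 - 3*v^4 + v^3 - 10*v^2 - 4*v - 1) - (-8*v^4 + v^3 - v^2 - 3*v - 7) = v^5 + 5*v^4 - 9*v^2 - v + 6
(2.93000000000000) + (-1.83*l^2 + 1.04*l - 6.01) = -1.83*l^2 + 1.04*l - 3.08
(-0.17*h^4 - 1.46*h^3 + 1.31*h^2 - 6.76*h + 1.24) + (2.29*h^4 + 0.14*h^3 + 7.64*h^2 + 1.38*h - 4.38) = 2.12*h^4 - 1.32*h^3 + 8.95*h^2 - 5.38*h - 3.14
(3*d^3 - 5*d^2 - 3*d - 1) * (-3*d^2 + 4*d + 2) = -9*d^5 + 27*d^4 - 5*d^3 - 19*d^2 - 10*d - 2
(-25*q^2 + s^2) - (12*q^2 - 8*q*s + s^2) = -37*q^2 + 8*q*s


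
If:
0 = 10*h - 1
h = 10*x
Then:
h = 1/10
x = 1/100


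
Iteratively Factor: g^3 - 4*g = (g + 2)*(g^2 - 2*g) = g*(g + 2)*(g - 2)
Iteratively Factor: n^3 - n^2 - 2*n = (n)*(n^2 - n - 2) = n*(n - 2)*(n + 1)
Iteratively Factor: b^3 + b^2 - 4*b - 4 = (b + 2)*(b^2 - b - 2) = (b + 1)*(b + 2)*(b - 2)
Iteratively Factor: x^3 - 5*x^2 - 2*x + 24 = (x - 4)*(x^2 - x - 6) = (x - 4)*(x - 3)*(x + 2)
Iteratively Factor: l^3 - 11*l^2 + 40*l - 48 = (l - 4)*(l^2 - 7*l + 12) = (l - 4)*(l - 3)*(l - 4)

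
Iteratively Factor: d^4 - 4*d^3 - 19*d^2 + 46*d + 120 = (d - 4)*(d^3 - 19*d - 30) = (d - 5)*(d - 4)*(d^2 + 5*d + 6) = (d - 5)*(d - 4)*(d + 3)*(d + 2)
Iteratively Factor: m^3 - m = (m + 1)*(m^2 - m) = (m - 1)*(m + 1)*(m)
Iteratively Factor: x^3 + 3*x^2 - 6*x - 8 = (x + 4)*(x^2 - x - 2) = (x + 1)*(x + 4)*(x - 2)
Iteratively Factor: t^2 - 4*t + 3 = (t - 1)*(t - 3)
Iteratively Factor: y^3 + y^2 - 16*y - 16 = (y - 4)*(y^2 + 5*y + 4) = (y - 4)*(y + 4)*(y + 1)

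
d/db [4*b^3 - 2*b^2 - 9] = 4*b*(3*b - 1)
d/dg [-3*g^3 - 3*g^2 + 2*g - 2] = -9*g^2 - 6*g + 2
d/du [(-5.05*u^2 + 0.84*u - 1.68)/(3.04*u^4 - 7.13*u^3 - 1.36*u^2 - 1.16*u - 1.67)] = (30.704*u^5 - 43.6673*u^4 + 32.4072*u^3 - 28.9348*u^2 + 12.2974*u - 3.3516)/(9.2416*u^8 - 43.3504*u^7 + 42.5681*u^6 + 12.3408*u^5 + 8.2376*u^4 + 26.9694*u^3 + 5.888*u^2 + 3.8744*u + 2.7889)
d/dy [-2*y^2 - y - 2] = -4*y - 1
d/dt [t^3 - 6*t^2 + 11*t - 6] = 3*t^2 - 12*t + 11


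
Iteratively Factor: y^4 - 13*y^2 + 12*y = (y - 1)*(y^3 + y^2 - 12*y) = (y - 1)*(y + 4)*(y^2 - 3*y) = (y - 3)*(y - 1)*(y + 4)*(y)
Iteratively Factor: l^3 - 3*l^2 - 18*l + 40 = (l + 4)*(l^2 - 7*l + 10) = (l - 5)*(l + 4)*(l - 2)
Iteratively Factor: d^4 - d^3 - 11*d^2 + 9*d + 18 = (d - 3)*(d^3 + 2*d^2 - 5*d - 6) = (d - 3)*(d + 1)*(d^2 + d - 6) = (d - 3)*(d - 2)*(d + 1)*(d + 3)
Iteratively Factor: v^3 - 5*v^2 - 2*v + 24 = (v - 4)*(v^2 - v - 6) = (v - 4)*(v - 3)*(v + 2)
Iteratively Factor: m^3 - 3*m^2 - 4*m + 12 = (m - 2)*(m^2 - m - 6) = (m - 2)*(m + 2)*(m - 3)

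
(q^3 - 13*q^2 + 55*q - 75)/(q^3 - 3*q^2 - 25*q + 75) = (q - 5)/(q + 5)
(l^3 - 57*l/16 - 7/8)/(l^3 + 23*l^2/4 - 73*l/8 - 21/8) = (4*l^2 - l - 14)/(2*(2*l^2 + 11*l - 21))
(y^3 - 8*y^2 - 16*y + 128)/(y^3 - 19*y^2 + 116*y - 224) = (y + 4)/(y - 7)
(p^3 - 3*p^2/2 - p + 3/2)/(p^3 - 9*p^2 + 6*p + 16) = (2*p^2 - 5*p + 3)/(2*(p^2 - 10*p + 16))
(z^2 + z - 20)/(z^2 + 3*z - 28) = (z + 5)/(z + 7)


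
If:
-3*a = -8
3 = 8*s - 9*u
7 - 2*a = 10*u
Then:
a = 8/3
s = 9/16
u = 1/6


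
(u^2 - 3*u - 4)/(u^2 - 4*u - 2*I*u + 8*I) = (u + 1)/(u - 2*I)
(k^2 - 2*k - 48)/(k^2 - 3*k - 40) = (k + 6)/(k + 5)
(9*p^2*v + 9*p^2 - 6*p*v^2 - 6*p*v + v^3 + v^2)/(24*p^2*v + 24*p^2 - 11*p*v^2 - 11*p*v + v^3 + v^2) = (3*p - v)/(8*p - v)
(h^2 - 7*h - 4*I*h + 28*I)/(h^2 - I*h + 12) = (h - 7)/(h + 3*I)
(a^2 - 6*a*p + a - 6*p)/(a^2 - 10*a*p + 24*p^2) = (-a - 1)/(-a + 4*p)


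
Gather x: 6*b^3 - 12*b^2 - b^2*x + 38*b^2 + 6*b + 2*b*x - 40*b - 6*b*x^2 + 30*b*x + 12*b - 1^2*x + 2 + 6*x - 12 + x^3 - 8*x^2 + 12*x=6*b^3 + 26*b^2 - 22*b + x^3 + x^2*(-6*b - 8) + x*(-b^2 + 32*b + 17) - 10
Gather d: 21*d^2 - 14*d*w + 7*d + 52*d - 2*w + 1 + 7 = 21*d^2 + d*(59 - 14*w) - 2*w + 8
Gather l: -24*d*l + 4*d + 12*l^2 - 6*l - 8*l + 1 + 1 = 4*d + 12*l^2 + l*(-24*d - 14) + 2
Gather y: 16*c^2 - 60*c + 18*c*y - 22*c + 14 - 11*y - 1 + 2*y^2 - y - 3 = 16*c^2 - 82*c + 2*y^2 + y*(18*c - 12) + 10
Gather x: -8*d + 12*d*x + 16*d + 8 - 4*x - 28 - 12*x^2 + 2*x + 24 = 8*d - 12*x^2 + x*(12*d - 2) + 4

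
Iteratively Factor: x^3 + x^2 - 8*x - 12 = (x + 2)*(x^2 - x - 6) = (x - 3)*(x + 2)*(x + 2)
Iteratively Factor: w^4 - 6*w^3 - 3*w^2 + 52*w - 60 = (w - 5)*(w^3 - w^2 - 8*w + 12) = (w - 5)*(w + 3)*(w^2 - 4*w + 4) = (w - 5)*(w - 2)*(w + 3)*(w - 2)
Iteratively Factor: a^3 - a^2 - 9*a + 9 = (a + 3)*(a^2 - 4*a + 3) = (a - 3)*(a + 3)*(a - 1)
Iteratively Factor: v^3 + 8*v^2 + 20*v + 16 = (v + 4)*(v^2 + 4*v + 4) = (v + 2)*(v + 4)*(v + 2)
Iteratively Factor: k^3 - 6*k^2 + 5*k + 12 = (k + 1)*(k^2 - 7*k + 12) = (k - 4)*(k + 1)*(k - 3)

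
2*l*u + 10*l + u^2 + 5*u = (2*l + u)*(u + 5)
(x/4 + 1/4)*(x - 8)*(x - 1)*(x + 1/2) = x^4/4 - 15*x^3/8 - 5*x^2/4 + 15*x/8 + 1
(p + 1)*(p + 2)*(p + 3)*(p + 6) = p^4 + 12*p^3 + 47*p^2 + 72*p + 36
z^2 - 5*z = z*(z - 5)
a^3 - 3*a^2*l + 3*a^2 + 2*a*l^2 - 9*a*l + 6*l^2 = (a + 3)*(a - 2*l)*(a - l)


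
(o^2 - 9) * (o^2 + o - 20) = o^4 + o^3 - 29*o^2 - 9*o + 180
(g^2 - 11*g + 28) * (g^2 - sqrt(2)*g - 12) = g^4 - 11*g^3 - sqrt(2)*g^3 + 11*sqrt(2)*g^2 + 16*g^2 - 28*sqrt(2)*g + 132*g - 336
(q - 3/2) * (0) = 0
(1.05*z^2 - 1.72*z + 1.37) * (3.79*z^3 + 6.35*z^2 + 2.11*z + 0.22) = 3.9795*z^5 + 0.1487*z^4 - 3.5142*z^3 + 5.3013*z^2 + 2.5123*z + 0.3014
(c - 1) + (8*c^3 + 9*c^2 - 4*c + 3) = 8*c^3 + 9*c^2 - 3*c + 2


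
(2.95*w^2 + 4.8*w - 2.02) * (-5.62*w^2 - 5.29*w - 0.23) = -16.579*w^4 - 42.5815*w^3 - 14.7181*w^2 + 9.5818*w + 0.4646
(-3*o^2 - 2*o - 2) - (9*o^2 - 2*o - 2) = -12*o^2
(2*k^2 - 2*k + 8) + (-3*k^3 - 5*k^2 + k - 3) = -3*k^3 - 3*k^2 - k + 5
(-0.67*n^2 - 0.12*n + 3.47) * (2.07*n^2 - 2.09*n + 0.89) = -1.3869*n^4 + 1.1519*n^3 + 6.8374*n^2 - 7.3591*n + 3.0883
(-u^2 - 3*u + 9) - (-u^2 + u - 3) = 12 - 4*u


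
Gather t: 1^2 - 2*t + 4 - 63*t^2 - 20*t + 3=-63*t^2 - 22*t + 8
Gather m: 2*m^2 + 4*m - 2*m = 2*m^2 + 2*m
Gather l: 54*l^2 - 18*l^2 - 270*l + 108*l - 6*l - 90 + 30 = 36*l^2 - 168*l - 60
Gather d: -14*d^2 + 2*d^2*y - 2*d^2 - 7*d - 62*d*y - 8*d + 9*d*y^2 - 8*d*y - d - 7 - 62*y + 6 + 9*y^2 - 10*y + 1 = d^2*(2*y - 16) + d*(9*y^2 - 70*y - 16) + 9*y^2 - 72*y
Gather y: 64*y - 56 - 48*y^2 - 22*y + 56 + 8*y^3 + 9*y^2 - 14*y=8*y^3 - 39*y^2 + 28*y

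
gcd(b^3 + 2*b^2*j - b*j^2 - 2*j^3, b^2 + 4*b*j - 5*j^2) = b - j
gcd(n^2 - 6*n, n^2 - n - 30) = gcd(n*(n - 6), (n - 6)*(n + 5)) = n - 6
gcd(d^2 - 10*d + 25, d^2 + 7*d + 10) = 1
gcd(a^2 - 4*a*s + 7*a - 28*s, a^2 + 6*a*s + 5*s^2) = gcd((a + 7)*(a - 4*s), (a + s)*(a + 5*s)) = 1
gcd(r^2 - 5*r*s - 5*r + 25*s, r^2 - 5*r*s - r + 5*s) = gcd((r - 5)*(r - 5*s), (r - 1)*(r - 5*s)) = r - 5*s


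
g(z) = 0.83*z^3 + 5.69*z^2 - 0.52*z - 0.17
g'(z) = 2.49*z^2 + 11.38*z - 0.52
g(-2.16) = 19.14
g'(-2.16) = -13.48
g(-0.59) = 1.95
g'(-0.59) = -6.37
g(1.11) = 7.40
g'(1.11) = 15.18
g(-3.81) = 38.50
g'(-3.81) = -7.73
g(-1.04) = 5.59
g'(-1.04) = -9.66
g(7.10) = 580.04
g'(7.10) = 205.80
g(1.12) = 7.55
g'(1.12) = 15.35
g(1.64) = 17.94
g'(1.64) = 24.84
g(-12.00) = -608.81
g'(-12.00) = 221.48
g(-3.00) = 30.19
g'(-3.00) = -12.25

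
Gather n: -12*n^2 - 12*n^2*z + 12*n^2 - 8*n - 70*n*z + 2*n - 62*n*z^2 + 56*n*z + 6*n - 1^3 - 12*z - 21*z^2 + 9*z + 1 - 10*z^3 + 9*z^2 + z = -12*n^2*z + n*(-62*z^2 - 14*z) - 10*z^3 - 12*z^2 - 2*z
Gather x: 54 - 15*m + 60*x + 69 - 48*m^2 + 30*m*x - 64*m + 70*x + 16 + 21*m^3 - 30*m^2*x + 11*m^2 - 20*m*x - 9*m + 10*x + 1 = 21*m^3 - 37*m^2 - 88*m + x*(-30*m^2 + 10*m + 140) + 140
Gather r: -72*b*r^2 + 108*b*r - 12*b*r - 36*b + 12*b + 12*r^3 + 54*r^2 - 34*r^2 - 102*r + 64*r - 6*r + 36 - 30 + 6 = -24*b + 12*r^3 + r^2*(20 - 72*b) + r*(96*b - 44) + 12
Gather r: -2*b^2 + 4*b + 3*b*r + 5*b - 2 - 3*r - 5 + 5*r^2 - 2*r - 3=-2*b^2 + 9*b + 5*r^2 + r*(3*b - 5) - 10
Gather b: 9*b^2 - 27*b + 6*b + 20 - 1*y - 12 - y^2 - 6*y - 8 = 9*b^2 - 21*b - y^2 - 7*y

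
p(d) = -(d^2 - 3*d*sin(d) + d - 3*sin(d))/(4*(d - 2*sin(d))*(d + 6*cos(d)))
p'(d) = -(-3*d*cos(d) + 2*d - 3*sin(d) - 3*cos(d) + 1)/(4*(d - 2*sin(d))*(d + 6*cos(d))) - (6*sin(d) - 1)*(d^2 - 3*d*sin(d) + d - 3*sin(d))/(4*(d - 2*sin(d))*(d + 6*cos(d))^2) - (2*cos(d) - 1)*(d^2 - 3*d*sin(d) + d - 3*sin(d))/(4*(d - 2*sin(d))^2*(d + 6*cos(d))) = ((d - 2*sin(d))*(d + 6*cos(d))*(3*d*cos(d) - 2*d + 3*sqrt(2)*sin(d + pi/4) - 1) - (d - 2*sin(d))*(6*sin(d) - 1)*(d^2 - 3*d*sin(d) + d - 3*sin(d)) - (d + 6*cos(d))*(2*cos(d) - 1)*(d^2 - 3*d*sin(d) + d - 3*sin(d)))/(4*(d - 2*sin(d))^2*(d + 6*cos(d))^2)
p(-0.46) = -0.06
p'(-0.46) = -0.06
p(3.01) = 0.32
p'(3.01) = 0.25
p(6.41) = -0.15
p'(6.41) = 0.01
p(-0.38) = -0.06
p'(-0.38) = -0.06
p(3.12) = 0.36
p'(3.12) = 0.31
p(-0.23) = -0.07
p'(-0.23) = -0.06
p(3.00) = 0.32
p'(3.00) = 0.24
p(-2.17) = 0.03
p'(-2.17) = 0.41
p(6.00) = -0.16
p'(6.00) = 0.03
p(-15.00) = -0.17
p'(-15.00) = -0.02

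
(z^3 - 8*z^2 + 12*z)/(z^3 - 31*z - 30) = z*(z - 2)/(z^2 + 6*z + 5)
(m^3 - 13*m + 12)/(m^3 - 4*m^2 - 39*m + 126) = (m^2 + 3*m - 4)/(m^2 - m - 42)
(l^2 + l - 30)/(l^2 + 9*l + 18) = (l - 5)/(l + 3)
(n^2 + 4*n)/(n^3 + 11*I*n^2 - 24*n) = (n + 4)/(n^2 + 11*I*n - 24)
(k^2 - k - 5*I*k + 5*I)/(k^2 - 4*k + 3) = (k - 5*I)/(k - 3)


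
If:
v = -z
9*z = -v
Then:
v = 0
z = 0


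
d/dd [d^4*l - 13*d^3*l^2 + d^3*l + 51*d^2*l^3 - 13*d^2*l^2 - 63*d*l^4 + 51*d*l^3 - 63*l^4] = l*(4*d^3 - 39*d^2*l + 3*d^2 + 102*d*l^2 - 26*d*l - 63*l^3 + 51*l^2)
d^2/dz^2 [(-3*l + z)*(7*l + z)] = 2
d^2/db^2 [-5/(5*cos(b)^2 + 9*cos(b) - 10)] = 5*(100*sin(b)^4 - 331*sin(b)^2 - 315*cos(b)/4 + 135*cos(3*b)/4 - 31)/(-5*sin(b)^2 + 9*cos(b) - 5)^3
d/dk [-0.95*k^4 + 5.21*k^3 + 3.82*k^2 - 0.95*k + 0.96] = -3.8*k^3 + 15.63*k^2 + 7.64*k - 0.95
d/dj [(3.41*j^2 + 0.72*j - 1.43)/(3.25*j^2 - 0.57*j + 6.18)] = (-4.2837*j^2 + 51.4426*j + 3.6345)/(10.5625*j^4 - 3.705*j^3 + 40.4949*j^2 - 7.0452*j + 38.1924)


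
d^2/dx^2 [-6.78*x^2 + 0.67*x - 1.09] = -13.5600000000000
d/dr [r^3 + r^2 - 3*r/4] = 3*r^2 + 2*r - 3/4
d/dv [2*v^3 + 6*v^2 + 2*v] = 6*v^2 + 12*v + 2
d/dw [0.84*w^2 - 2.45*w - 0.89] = 1.68*w - 2.45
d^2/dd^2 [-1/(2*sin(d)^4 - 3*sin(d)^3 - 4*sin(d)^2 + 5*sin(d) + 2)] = (-2*(-8*sin(d)*cos(d)^2 + 9*cos(d)^2 - 4)^2*cos(d)^2 - 64*sin(d)^8 + 150*sin(d)^7 + 127*sin(d)^6 - 434*sin(d)^5 - 36*sin(d)^4 + 370*sin(d)^3 - 3*sin(d)^2 - 86*sin(d) - 16)/(2*sin(d)^4 - 3*sin(d)^3 - 4*sin(d)^2 + 5*sin(d) + 2)^3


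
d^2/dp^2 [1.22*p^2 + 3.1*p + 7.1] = 2.44000000000000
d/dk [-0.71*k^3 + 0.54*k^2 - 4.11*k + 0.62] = -2.13*k^2 + 1.08*k - 4.11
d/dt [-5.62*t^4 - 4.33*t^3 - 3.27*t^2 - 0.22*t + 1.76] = -22.48*t^3 - 12.99*t^2 - 6.54*t - 0.22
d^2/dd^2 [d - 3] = 0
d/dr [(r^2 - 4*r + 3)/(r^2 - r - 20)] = (3*r^2 - 46*r + 83)/(r^4 - 2*r^3 - 39*r^2 + 40*r + 400)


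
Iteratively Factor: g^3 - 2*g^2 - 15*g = (g)*(g^2 - 2*g - 15) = g*(g - 5)*(g + 3)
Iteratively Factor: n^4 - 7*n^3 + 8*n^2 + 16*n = (n)*(n^3 - 7*n^2 + 8*n + 16) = n*(n + 1)*(n^2 - 8*n + 16) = n*(n - 4)*(n + 1)*(n - 4)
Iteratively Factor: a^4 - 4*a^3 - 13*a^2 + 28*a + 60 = (a - 3)*(a^3 - a^2 - 16*a - 20) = (a - 3)*(a + 2)*(a^2 - 3*a - 10) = (a - 3)*(a + 2)^2*(a - 5)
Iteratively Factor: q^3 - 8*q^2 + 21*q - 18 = (q - 3)*(q^2 - 5*q + 6) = (q - 3)*(q - 2)*(q - 3)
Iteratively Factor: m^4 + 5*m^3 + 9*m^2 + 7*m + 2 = (m + 2)*(m^3 + 3*m^2 + 3*m + 1) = (m + 1)*(m + 2)*(m^2 + 2*m + 1) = (m + 1)^2*(m + 2)*(m + 1)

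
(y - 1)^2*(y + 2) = y^3 - 3*y + 2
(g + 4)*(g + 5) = g^2 + 9*g + 20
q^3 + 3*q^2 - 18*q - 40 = (q - 4)*(q + 2)*(q + 5)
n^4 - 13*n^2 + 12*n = n*(n - 3)*(n - 1)*(n + 4)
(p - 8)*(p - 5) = p^2 - 13*p + 40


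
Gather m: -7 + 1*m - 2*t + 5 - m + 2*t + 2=0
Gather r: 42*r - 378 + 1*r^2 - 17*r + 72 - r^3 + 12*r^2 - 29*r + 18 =-r^3 + 13*r^2 - 4*r - 288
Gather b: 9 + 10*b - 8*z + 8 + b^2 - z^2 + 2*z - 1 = b^2 + 10*b - z^2 - 6*z + 16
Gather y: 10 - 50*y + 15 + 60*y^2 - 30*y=60*y^2 - 80*y + 25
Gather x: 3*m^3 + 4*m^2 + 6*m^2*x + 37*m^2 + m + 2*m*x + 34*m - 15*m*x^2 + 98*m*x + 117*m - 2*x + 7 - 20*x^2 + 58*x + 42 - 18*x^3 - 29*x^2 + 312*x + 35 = 3*m^3 + 41*m^2 + 152*m - 18*x^3 + x^2*(-15*m - 49) + x*(6*m^2 + 100*m + 368) + 84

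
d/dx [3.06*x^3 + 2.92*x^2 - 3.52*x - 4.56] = 9.18*x^2 + 5.84*x - 3.52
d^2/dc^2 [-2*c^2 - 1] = -4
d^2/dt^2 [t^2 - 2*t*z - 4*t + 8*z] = 2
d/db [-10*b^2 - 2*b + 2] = -20*b - 2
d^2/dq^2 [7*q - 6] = 0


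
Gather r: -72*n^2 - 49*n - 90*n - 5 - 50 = -72*n^2 - 139*n - 55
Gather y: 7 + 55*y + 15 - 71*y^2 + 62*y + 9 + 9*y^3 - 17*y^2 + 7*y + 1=9*y^3 - 88*y^2 + 124*y + 32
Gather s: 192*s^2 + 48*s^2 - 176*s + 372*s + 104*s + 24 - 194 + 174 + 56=240*s^2 + 300*s + 60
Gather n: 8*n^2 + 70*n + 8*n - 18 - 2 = 8*n^2 + 78*n - 20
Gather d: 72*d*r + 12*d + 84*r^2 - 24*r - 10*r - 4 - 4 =d*(72*r + 12) + 84*r^2 - 34*r - 8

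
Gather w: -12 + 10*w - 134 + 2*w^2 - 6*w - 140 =2*w^2 + 4*w - 286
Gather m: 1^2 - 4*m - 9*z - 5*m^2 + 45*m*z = -5*m^2 + m*(45*z - 4) - 9*z + 1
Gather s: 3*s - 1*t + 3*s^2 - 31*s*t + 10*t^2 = 3*s^2 + s*(3 - 31*t) + 10*t^2 - t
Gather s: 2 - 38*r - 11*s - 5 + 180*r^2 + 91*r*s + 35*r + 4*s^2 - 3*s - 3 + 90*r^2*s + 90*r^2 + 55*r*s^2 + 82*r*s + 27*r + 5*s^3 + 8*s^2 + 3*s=270*r^2 + 24*r + 5*s^3 + s^2*(55*r + 12) + s*(90*r^2 + 173*r - 11) - 6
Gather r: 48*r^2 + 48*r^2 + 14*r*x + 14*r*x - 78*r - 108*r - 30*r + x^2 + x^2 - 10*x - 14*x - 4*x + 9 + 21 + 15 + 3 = 96*r^2 + r*(28*x - 216) + 2*x^2 - 28*x + 48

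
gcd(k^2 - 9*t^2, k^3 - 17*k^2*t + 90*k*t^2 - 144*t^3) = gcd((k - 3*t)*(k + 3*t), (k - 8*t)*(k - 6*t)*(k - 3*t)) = -k + 3*t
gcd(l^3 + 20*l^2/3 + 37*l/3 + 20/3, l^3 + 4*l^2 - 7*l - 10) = l + 1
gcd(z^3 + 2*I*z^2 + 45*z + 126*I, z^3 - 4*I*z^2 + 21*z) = z^2 - 4*I*z + 21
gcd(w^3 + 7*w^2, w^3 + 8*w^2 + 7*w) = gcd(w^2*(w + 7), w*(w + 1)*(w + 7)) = w^2 + 7*w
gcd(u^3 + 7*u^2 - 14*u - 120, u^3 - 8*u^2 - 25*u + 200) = u + 5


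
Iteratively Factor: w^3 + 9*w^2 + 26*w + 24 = (w + 2)*(w^2 + 7*w + 12) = (w + 2)*(w + 4)*(w + 3)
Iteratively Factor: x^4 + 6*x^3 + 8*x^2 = (x + 2)*(x^3 + 4*x^2) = x*(x + 2)*(x^2 + 4*x) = x^2*(x + 2)*(x + 4)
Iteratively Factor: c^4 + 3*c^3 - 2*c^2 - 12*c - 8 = (c + 2)*(c^3 + c^2 - 4*c - 4) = (c + 2)^2*(c^2 - c - 2) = (c + 1)*(c + 2)^2*(c - 2)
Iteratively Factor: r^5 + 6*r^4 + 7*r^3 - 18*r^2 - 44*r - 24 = (r - 2)*(r^4 + 8*r^3 + 23*r^2 + 28*r + 12) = (r - 2)*(r + 3)*(r^3 + 5*r^2 + 8*r + 4) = (r - 2)*(r + 2)*(r + 3)*(r^2 + 3*r + 2) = (r - 2)*(r + 2)^2*(r + 3)*(r + 1)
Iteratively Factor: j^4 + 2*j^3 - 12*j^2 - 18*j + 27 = (j + 3)*(j^3 - j^2 - 9*j + 9) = (j - 1)*(j + 3)*(j^2 - 9) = (j - 3)*(j - 1)*(j + 3)*(j + 3)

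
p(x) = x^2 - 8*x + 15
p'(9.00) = 10.00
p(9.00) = 24.00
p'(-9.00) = -26.00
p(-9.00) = 168.00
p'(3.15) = -1.70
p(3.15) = -0.28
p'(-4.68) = -17.36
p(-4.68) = 74.34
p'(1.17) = -5.66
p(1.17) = 7.01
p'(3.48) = -1.04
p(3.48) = -0.73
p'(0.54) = -6.92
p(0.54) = 10.97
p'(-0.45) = -8.90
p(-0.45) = 18.80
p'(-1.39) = -10.78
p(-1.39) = 28.05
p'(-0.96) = -9.92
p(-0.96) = 23.60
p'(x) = 2*x - 8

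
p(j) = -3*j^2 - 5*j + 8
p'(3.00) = -23.00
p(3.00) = -34.00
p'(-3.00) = 13.00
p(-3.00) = -4.00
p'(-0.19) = -3.86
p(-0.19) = 8.84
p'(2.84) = -22.04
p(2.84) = -30.40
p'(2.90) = -22.40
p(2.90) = -31.73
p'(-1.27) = 2.62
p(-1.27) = 9.51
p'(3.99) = -28.94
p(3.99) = -59.71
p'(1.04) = -11.24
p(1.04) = -0.44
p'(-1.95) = 6.70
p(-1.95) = 6.34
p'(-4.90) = 24.40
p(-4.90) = -39.53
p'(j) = -6*j - 5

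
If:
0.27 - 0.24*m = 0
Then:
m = 1.12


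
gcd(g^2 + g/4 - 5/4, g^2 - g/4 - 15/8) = g + 5/4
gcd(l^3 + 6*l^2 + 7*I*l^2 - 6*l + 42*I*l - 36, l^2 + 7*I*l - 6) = l^2 + 7*I*l - 6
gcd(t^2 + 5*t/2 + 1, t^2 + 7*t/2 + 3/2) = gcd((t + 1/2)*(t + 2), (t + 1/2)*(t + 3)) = t + 1/2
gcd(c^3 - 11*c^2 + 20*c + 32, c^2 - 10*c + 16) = c - 8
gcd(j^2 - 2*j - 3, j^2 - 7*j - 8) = j + 1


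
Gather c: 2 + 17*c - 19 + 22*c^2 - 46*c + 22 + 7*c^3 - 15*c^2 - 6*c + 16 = 7*c^3 + 7*c^2 - 35*c + 21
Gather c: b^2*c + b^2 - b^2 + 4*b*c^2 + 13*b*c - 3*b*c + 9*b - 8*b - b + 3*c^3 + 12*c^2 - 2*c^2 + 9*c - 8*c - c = 3*c^3 + c^2*(4*b + 10) + c*(b^2 + 10*b)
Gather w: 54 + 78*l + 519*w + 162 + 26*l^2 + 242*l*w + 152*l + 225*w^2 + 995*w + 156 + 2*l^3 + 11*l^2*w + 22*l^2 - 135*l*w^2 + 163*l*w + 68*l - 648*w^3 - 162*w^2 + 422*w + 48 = 2*l^3 + 48*l^2 + 298*l - 648*w^3 + w^2*(63 - 135*l) + w*(11*l^2 + 405*l + 1936) + 420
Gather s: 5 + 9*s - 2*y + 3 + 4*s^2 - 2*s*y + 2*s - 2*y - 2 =4*s^2 + s*(11 - 2*y) - 4*y + 6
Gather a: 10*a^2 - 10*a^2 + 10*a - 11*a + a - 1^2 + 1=0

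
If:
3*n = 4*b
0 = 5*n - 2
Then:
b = 3/10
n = 2/5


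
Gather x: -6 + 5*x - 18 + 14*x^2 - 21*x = 14*x^2 - 16*x - 24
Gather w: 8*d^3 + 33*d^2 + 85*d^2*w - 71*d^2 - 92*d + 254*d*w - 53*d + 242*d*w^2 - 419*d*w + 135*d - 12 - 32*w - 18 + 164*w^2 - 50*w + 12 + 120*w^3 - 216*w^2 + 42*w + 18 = 8*d^3 - 38*d^2 - 10*d + 120*w^3 + w^2*(242*d - 52) + w*(85*d^2 - 165*d - 40)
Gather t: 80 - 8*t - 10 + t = 70 - 7*t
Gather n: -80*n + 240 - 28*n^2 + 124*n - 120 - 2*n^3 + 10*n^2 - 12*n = -2*n^3 - 18*n^2 + 32*n + 120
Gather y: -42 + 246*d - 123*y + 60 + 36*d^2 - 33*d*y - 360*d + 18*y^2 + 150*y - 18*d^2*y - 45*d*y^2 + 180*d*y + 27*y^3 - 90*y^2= 36*d^2 - 114*d + 27*y^3 + y^2*(-45*d - 72) + y*(-18*d^2 + 147*d + 27) + 18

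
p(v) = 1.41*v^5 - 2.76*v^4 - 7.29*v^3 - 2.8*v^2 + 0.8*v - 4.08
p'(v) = 7.05*v^4 - 11.04*v^3 - 21.87*v^2 - 5.6*v + 0.8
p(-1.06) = -4.76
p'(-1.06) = 4.21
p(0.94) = -12.98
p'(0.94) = -27.45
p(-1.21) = -5.81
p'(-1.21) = 10.23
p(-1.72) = -22.03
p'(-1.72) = 63.61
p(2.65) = -109.13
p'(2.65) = -25.40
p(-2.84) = -302.00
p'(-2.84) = 551.82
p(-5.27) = -6879.51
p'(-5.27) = 6476.67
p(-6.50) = -19412.43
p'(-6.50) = 14729.74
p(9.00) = 59612.64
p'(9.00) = 36385.82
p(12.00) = 280626.96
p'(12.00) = 123896.00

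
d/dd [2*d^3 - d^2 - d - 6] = 6*d^2 - 2*d - 1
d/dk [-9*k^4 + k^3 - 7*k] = -36*k^3 + 3*k^2 - 7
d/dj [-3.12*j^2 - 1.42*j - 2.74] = -6.24*j - 1.42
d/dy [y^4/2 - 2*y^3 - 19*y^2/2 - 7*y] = 2*y^3 - 6*y^2 - 19*y - 7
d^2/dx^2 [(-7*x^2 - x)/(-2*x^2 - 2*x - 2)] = 3*(-2*x^3 - 7*x^2 - x + 2)/(x^6 + 3*x^5 + 6*x^4 + 7*x^3 + 6*x^2 + 3*x + 1)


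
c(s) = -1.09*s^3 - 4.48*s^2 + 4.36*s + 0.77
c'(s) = -3.27*s^2 - 8.96*s + 4.36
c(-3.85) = -20.22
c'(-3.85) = -9.61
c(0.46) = 1.72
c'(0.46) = -0.45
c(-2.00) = -17.15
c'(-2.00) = 9.20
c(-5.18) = 9.48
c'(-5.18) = -36.97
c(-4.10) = -17.29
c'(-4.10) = -13.87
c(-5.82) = 38.53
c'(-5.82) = -54.26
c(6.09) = -385.03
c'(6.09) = -171.48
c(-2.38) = -20.29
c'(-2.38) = 7.16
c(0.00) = 0.77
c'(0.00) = 4.36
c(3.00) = -55.90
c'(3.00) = -51.95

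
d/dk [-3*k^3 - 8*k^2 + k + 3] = -9*k^2 - 16*k + 1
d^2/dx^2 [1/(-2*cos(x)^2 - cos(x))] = (4*(1 - cos(2*x))^2 - 15*cos(x)/2 + 9*cos(2*x)/2 + 3*cos(3*x)/2 - 27/2)/((2*cos(x) + 1)^3*cos(x)^3)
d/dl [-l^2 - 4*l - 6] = -2*l - 4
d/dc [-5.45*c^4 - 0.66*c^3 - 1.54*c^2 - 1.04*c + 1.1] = -21.8*c^3 - 1.98*c^2 - 3.08*c - 1.04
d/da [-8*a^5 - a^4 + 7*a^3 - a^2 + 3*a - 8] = -40*a^4 - 4*a^3 + 21*a^2 - 2*a + 3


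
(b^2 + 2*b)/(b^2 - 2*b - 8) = b/(b - 4)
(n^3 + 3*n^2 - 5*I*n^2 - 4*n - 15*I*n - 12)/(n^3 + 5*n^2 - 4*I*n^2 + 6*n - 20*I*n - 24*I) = (n - I)/(n + 2)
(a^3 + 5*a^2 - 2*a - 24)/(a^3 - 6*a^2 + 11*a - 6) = (a^2 + 7*a + 12)/(a^2 - 4*a + 3)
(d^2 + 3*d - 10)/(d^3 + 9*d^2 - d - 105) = (d - 2)/(d^2 + 4*d - 21)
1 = 1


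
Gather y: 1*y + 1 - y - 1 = 0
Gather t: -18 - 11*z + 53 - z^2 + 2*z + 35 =-z^2 - 9*z + 70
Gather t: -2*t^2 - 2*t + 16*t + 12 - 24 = -2*t^2 + 14*t - 12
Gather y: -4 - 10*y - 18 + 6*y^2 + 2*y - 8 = 6*y^2 - 8*y - 30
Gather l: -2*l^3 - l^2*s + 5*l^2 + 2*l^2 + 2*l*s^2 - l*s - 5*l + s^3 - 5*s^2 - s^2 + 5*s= -2*l^3 + l^2*(7 - s) + l*(2*s^2 - s - 5) + s^3 - 6*s^2 + 5*s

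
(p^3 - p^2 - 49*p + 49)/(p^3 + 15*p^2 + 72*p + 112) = (p^2 - 8*p + 7)/(p^2 + 8*p + 16)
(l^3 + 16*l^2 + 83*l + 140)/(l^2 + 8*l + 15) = (l^2 + 11*l + 28)/(l + 3)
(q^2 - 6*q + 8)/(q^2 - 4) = (q - 4)/(q + 2)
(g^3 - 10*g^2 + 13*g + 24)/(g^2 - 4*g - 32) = (g^2 - 2*g - 3)/(g + 4)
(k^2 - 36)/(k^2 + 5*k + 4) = (k^2 - 36)/(k^2 + 5*k + 4)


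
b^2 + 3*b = b*(b + 3)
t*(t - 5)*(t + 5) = t^3 - 25*t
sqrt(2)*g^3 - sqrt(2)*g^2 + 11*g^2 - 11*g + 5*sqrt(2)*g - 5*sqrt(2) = (g - 1)*(g + 5*sqrt(2))*(sqrt(2)*g + 1)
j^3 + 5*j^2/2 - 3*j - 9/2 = (j - 3/2)*(j + 1)*(j + 3)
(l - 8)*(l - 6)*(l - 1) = l^3 - 15*l^2 + 62*l - 48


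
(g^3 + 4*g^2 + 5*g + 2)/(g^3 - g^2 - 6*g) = (g^2 + 2*g + 1)/(g*(g - 3))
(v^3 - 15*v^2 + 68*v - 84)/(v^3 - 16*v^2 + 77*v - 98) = (v - 6)/(v - 7)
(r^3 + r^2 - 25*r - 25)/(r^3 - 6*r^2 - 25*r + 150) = (r + 1)/(r - 6)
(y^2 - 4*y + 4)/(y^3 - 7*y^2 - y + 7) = (y^2 - 4*y + 4)/(y^3 - 7*y^2 - y + 7)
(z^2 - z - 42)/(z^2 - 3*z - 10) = (-z^2 + z + 42)/(-z^2 + 3*z + 10)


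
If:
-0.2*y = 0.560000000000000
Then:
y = -2.80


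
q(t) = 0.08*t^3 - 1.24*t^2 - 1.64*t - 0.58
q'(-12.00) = 62.68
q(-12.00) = -297.70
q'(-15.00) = 89.56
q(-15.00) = -524.98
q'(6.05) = -7.86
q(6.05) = -38.17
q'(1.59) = -4.98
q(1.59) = -6.00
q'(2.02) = -5.67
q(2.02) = -8.29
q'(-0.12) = -1.34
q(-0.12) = -0.40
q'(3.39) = -7.29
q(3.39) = -17.27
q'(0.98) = -3.84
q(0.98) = -3.30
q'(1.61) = -5.01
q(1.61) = -6.10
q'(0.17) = -2.05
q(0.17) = -0.89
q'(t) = 0.24*t^2 - 2.48*t - 1.64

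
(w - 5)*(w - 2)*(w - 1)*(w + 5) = w^4 - 3*w^3 - 23*w^2 + 75*w - 50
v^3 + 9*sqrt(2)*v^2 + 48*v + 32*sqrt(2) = (v + sqrt(2))*(v + 4*sqrt(2))^2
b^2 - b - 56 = (b - 8)*(b + 7)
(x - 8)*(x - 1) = x^2 - 9*x + 8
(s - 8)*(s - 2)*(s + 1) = s^3 - 9*s^2 + 6*s + 16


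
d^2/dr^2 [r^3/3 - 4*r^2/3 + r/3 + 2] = 2*r - 8/3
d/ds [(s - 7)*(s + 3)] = 2*s - 4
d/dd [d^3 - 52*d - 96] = 3*d^2 - 52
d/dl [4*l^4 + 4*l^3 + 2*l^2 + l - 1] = 16*l^3 + 12*l^2 + 4*l + 1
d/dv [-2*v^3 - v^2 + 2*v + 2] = -6*v^2 - 2*v + 2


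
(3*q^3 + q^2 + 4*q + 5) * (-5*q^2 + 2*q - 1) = -15*q^5 + q^4 - 21*q^3 - 18*q^2 + 6*q - 5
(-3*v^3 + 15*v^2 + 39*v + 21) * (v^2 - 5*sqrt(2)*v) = -3*v^5 + 15*v^4 + 15*sqrt(2)*v^4 - 75*sqrt(2)*v^3 + 39*v^3 - 195*sqrt(2)*v^2 + 21*v^2 - 105*sqrt(2)*v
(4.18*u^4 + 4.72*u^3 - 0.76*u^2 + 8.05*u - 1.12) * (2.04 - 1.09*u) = -4.5562*u^5 + 3.3824*u^4 + 10.4572*u^3 - 10.3249*u^2 + 17.6428*u - 2.2848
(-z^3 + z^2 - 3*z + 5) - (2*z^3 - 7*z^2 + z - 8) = -3*z^3 + 8*z^2 - 4*z + 13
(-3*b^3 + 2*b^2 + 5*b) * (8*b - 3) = -24*b^4 + 25*b^3 + 34*b^2 - 15*b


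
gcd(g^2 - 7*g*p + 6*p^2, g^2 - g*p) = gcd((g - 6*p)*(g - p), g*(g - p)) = -g + p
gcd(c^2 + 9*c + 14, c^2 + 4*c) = 1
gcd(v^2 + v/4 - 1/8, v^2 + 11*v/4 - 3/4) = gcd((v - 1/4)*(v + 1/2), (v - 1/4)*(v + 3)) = v - 1/4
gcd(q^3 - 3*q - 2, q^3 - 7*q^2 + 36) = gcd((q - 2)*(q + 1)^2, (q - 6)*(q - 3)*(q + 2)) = 1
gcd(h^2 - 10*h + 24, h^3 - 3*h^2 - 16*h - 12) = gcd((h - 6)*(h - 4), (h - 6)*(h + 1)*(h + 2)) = h - 6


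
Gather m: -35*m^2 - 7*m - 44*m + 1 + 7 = -35*m^2 - 51*m + 8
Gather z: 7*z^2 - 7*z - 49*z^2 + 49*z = -42*z^2 + 42*z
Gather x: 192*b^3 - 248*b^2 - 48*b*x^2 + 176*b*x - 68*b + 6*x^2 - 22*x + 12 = 192*b^3 - 248*b^2 - 68*b + x^2*(6 - 48*b) + x*(176*b - 22) + 12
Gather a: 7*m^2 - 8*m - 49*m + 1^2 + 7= 7*m^2 - 57*m + 8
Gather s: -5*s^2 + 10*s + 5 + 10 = -5*s^2 + 10*s + 15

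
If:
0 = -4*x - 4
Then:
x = -1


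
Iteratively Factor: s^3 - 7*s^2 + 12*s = (s - 4)*(s^2 - 3*s) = (s - 4)*(s - 3)*(s)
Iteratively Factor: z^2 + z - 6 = (z - 2)*(z + 3)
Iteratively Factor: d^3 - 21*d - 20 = (d + 1)*(d^2 - d - 20) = (d - 5)*(d + 1)*(d + 4)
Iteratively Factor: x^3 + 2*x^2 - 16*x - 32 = (x + 2)*(x^2 - 16) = (x - 4)*(x + 2)*(x + 4)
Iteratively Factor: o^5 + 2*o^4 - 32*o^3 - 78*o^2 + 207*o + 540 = (o - 5)*(o^4 + 7*o^3 + 3*o^2 - 63*o - 108) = (o - 5)*(o - 3)*(o^3 + 10*o^2 + 33*o + 36) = (o - 5)*(o - 3)*(o + 3)*(o^2 + 7*o + 12) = (o - 5)*(o - 3)*(o + 3)^2*(o + 4)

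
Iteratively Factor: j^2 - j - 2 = (j - 2)*(j + 1)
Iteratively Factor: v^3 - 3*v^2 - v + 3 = (v - 3)*(v^2 - 1) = (v - 3)*(v - 1)*(v + 1)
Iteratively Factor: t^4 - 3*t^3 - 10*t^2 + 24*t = (t - 2)*(t^3 - t^2 - 12*t) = (t - 4)*(t - 2)*(t^2 + 3*t) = t*(t - 4)*(t - 2)*(t + 3)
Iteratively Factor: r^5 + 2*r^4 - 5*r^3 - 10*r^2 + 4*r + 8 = (r + 1)*(r^4 + r^3 - 6*r^2 - 4*r + 8) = (r + 1)*(r + 2)*(r^3 - r^2 - 4*r + 4) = (r - 2)*(r + 1)*(r + 2)*(r^2 + r - 2) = (r - 2)*(r - 1)*(r + 1)*(r + 2)*(r + 2)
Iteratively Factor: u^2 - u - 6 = (u - 3)*(u + 2)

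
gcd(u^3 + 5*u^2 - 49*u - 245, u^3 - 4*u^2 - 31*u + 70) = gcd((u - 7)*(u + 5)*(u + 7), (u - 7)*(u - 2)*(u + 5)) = u^2 - 2*u - 35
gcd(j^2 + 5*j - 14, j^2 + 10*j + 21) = j + 7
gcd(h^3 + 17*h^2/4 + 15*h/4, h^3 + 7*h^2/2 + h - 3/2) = h + 3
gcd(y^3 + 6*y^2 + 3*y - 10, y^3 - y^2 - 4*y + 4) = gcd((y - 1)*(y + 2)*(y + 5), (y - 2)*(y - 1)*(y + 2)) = y^2 + y - 2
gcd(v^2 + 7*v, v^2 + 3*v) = v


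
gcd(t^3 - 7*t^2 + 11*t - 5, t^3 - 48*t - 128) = 1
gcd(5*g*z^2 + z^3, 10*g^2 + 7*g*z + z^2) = 5*g + z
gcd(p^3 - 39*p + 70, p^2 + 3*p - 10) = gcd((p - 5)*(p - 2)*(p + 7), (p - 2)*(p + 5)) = p - 2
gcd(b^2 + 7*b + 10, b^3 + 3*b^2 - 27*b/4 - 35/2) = b + 2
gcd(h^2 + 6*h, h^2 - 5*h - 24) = 1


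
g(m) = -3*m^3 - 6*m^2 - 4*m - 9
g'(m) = -9*m^2 - 12*m - 4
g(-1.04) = -7.96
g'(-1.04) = -1.25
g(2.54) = -107.03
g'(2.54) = -92.54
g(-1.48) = -6.50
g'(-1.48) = -5.95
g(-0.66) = -8.11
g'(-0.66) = -0.00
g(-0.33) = -8.23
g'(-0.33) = -1.02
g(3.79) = -273.66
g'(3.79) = -178.76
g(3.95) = -303.30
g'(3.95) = -191.82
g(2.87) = -140.82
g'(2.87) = -112.57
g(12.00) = -6105.00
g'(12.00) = -1444.00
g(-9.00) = 1728.00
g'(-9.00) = -625.00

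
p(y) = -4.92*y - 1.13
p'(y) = -4.92000000000000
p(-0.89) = 3.25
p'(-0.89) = -4.92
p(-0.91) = 3.35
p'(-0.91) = -4.92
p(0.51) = -3.64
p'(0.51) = -4.92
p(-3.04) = 13.83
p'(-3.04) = -4.92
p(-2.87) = 12.99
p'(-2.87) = -4.92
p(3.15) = -16.63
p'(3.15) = -4.92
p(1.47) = -8.36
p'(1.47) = -4.92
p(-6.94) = 33.01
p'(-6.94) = -4.92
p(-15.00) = 72.67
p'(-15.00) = -4.92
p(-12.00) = 57.91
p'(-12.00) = -4.92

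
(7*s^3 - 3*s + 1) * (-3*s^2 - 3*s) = -21*s^5 - 21*s^4 + 9*s^3 + 6*s^2 - 3*s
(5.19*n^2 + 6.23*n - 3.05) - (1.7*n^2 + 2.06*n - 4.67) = 3.49*n^2 + 4.17*n + 1.62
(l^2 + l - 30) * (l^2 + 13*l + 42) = l^4 + 14*l^3 + 25*l^2 - 348*l - 1260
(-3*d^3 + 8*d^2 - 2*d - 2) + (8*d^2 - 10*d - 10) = -3*d^3 + 16*d^2 - 12*d - 12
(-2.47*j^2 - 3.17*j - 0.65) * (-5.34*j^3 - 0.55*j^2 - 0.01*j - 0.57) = 13.1898*j^5 + 18.2863*j^4 + 5.2392*j^3 + 1.7971*j^2 + 1.8134*j + 0.3705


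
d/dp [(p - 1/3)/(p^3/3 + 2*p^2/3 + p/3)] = (-6*p^2 + 3*p + 1)/(p^2*(p^3 + 3*p^2 + 3*p + 1))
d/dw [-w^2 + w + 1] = 1 - 2*w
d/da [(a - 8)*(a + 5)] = 2*a - 3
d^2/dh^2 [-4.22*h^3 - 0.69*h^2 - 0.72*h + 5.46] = -25.32*h - 1.38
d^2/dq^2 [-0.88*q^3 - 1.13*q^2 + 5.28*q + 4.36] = -5.28*q - 2.26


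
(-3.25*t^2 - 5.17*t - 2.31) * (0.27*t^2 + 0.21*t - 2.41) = -0.8775*t^4 - 2.0784*t^3 + 6.1231*t^2 + 11.9746*t + 5.5671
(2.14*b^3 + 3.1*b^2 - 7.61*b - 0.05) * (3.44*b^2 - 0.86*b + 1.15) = 7.3616*b^5 + 8.8236*b^4 - 26.3834*b^3 + 9.9376*b^2 - 8.7085*b - 0.0575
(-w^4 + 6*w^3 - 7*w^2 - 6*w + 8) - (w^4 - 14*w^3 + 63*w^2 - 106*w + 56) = -2*w^4 + 20*w^3 - 70*w^2 + 100*w - 48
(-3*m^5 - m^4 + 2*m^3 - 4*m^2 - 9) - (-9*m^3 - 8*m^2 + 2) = -3*m^5 - m^4 + 11*m^3 + 4*m^2 - 11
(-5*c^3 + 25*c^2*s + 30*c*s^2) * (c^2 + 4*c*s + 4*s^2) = -5*c^5 + 5*c^4*s + 110*c^3*s^2 + 220*c^2*s^3 + 120*c*s^4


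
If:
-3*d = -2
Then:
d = 2/3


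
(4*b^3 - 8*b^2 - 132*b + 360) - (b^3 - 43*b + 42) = 3*b^3 - 8*b^2 - 89*b + 318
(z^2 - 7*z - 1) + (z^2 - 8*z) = 2*z^2 - 15*z - 1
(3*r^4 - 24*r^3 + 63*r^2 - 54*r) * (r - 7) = 3*r^5 - 45*r^4 + 231*r^3 - 495*r^2 + 378*r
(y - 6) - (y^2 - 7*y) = -y^2 + 8*y - 6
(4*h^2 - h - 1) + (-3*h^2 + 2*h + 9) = h^2 + h + 8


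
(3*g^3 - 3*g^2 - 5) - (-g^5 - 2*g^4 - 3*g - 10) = g^5 + 2*g^4 + 3*g^3 - 3*g^2 + 3*g + 5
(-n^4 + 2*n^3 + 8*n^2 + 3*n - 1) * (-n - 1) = n^5 - n^4 - 10*n^3 - 11*n^2 - 2*n + 1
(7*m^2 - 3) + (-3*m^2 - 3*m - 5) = 4*m^2 - 3*m - 8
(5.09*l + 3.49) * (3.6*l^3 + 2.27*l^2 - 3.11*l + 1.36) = 18.324*l^4 + 24.1183*l^3 - 7.9076*l^2 - 3.9315*l + 4.7464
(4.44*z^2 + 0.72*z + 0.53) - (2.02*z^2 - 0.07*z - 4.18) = 2.42*z^2 + 0.79*z + 4.71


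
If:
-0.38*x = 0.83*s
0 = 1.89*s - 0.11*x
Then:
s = 0.00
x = 0.00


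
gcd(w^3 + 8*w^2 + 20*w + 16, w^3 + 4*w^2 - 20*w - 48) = w + 2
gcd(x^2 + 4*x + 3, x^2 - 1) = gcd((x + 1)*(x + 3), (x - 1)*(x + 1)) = x + 1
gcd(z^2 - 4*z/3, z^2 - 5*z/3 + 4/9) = z - 4/3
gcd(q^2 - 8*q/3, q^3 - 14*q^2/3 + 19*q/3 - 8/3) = q - 8/3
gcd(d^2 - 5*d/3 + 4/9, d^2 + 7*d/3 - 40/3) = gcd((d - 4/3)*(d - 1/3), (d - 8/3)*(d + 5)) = 1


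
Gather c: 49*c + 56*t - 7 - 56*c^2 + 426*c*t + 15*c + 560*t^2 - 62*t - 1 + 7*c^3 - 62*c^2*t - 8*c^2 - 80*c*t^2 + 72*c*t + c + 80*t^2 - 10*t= 7*c^3 + c^2*(-62*t - 64) + c*(-80*t^2 + 498*t + 65) + 640*t^2 - 16*t - 8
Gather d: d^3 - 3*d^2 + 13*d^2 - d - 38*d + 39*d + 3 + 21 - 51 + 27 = d^3 + 10*d^2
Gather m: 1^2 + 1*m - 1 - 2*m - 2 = -m - 2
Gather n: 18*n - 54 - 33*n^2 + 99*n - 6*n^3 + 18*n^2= -6*n^3 - 15*n^2 + 117*n - 54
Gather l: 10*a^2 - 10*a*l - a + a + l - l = 10*a^2 - 10*a*l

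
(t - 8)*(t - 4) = t^2 - 12*t + 32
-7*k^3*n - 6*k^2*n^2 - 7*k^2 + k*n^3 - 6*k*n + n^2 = (-7*k + n)*(k + n)*(k*n + 1)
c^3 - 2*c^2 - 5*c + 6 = (c - 3)*(c - 1)*(c + 2)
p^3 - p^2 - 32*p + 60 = (p - 5)*(p - 2)*(p + 6)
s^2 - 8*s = s*(s - 8)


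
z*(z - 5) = z^2 - 5*z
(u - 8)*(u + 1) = u^2 - 7*u - 8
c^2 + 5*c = c*(c + 5)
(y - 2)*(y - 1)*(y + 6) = y^3 + 3*y^2 - 16*y + 12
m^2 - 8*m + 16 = (m - 4)^2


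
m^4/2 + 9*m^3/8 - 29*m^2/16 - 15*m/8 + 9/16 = (m/2 + 1/2)*(m - 3/2)*(m - 1/4)*(m + 3)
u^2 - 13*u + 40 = (u - 8)*(u - 5)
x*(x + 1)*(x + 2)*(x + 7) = x^4 + 10*x^3 + 23*x^2 + 14*x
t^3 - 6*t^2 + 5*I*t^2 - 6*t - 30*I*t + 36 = (t - 6)*(t + 2*I)*(t + 3*I)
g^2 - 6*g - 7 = (g - 7)*(g + 1)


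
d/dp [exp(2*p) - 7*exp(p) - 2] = (2*exp(p) - 7)*exp(p)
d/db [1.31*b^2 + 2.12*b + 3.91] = 2.62*b + 2.12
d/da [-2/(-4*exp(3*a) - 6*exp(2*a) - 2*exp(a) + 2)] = (-6*exp(2*a) - 6*exp(a) - 1)*exp(a)/(2*exp(3*a) + 3*exp(2*a) + exp(a) - 1)^2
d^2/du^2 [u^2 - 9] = 2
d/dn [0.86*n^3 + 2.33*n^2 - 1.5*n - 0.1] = 2.58*n^2 + 4.66*n - 1.5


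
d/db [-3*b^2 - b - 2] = -6*b - 1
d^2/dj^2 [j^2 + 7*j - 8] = 2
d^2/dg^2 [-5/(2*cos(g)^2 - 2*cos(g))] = 5*((1 - cos(2*g))^2 + 15*cos(g)/4 + 3*cos(2*g)/2 - 3*cos(3*g)/4 - 9/2)/(2*(cos(g) - 1)^3*cos(g)^3)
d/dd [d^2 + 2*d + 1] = 2*d + 2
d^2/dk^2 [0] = 0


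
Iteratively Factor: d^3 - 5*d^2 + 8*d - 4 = (d - 2)*(d^2 - 3*d + 2) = (d - 2)*(d - 1)*(d - 2)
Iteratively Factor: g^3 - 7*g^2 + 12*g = (g - 3)*(g^2 - 4*g) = g*(g - 3)*(g - 4)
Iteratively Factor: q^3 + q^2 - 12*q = (q)*(q^2 + q - 12) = q*(q + 4)*(q - 3)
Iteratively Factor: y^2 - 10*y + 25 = (y - 5)*(y - 5)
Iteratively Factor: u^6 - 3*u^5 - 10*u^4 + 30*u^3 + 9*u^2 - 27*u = (u - 3)*(u^5 - 10*u^3 + 9*u) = (u - 3)*(u + 1)*(u^4 - u^3 - 9*u^2 + 9*u) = (u - 3)^2*(u + 1)*(u^3 + 2*u^2 - 3*u) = (u - 3)^2*(u + 1)*(u + 3)*(u^2 - u) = (u - 3)^2*(u - 1)*(u + 1)*(u + 3)*(u)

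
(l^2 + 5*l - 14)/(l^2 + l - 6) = (l + 7)/(l + 3)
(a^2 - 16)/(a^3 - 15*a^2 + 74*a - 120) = (a + 4)/(a^2 - 11*a + 30)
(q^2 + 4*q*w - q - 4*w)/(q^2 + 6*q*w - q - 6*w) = (q + 4*w)/(q + 6*w)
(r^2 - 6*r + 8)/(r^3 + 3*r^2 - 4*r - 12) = (r - 4)/(r^2 + 5*r + 6)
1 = 1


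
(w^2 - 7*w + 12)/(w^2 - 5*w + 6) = (w - 4)/(w - 2)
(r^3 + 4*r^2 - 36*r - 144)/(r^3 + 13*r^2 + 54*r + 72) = (r - 6)/(r + 3)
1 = 1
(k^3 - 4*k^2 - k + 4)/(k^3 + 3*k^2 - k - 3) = (k - 4)/(k + 3)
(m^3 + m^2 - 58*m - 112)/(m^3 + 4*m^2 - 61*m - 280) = (m + 2)/(m + 5)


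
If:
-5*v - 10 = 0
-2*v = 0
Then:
No Solution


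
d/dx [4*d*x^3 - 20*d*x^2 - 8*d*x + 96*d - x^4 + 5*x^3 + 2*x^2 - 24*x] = 12*d*x^2 - 40*d*x - 8*d - 4*x^3 + 15*x^2 + 4*x - 24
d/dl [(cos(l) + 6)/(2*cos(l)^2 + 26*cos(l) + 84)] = sin(l)/(2*(cos(l) + 7)^2)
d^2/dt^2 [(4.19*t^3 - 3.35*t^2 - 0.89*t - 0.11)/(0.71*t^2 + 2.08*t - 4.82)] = (3.5527136788005e-15*t^5 - 1.4210854715202e-14*t^4 + 73.93053*t^3 - 321.16251*t^2 + 564.8133*t - 175.20734)/(0.357911*t^6 + 3.145584*t^5 + 1.925946*t^4 - 33.710144*t^3 - 13.074732*t^2 + 144.970176*t - 111.980168)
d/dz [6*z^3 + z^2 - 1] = 2*z*(9*z + 1)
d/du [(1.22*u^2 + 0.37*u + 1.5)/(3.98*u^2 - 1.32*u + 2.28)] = (-3.083*u^2 - 6.3768*u + 2.8236)/(15.8404*u^4 - 10.5072*u^3 + 19.8912*u^2 - 6.0192*u + 5.1984)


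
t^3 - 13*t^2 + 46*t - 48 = (t - 8)*(t - 3)*(t - 2)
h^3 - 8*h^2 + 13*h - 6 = (h - 6)*(h - 1)^2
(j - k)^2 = j^2 - 2*j*k + k^2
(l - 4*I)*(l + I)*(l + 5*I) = l^3 + 2*I*l^2 + 19*l + 20*I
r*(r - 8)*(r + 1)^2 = r^4 - 6*r^3 - 15*r^2 - 8*r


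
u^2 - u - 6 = (u - 3)*(u + 2)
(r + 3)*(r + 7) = r^2 + 10*r + 21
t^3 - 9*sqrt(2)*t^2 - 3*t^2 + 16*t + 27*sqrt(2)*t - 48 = (t - 3)*(t - 8*sqrt(2))*(t - sqrt(2))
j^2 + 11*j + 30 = (j + 5)*(j + 6)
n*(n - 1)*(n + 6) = n^3 + 5*n^2 - 6*n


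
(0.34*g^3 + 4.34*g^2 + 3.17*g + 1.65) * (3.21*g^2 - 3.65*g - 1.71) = 1.0914*g^5 + 12.6904*g^4 - 6.2467*g^3 - 13.6954*g^2 - 11.4432*g - 2.8215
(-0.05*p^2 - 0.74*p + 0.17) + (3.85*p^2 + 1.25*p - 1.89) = 3.8*p^2 + 0.51*p - 1.72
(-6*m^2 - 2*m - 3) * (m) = -6*m^3 - 2*m^2 - 3*m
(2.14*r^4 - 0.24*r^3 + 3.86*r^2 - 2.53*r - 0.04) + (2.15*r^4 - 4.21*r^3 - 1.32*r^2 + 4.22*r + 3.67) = 4.29*r^4 - 4.45*r^3 + 2.54*r^2 + 1.69*r + 3.63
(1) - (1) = 0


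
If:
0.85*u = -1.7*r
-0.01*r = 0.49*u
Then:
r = 0.00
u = 0.00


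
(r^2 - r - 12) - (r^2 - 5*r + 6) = 4*r - 18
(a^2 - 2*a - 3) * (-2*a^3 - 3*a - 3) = -2*a^5 + 4*a^4 + 3*a^3 + 3*a^2 + 15*a + 9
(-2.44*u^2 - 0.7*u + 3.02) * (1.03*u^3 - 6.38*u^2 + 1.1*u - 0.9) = -2.5132*u^5 + 14.8462*u^4 + 4.8926*u^3 - 17.8416*u^2 + 3.952*u - 2.718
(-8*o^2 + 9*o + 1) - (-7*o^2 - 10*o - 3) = -o^2 + 19*o + 4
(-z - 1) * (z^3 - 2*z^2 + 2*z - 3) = -z^4 + z^3 + z + 3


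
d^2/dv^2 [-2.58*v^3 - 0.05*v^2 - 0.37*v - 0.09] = -15.48*v - 0.1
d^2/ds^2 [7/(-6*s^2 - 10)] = 21*(5 - 9*s^2)/(3*s^2 + 5)^3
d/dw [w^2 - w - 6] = 2*w - 1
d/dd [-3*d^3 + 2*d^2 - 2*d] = -9*d^2 + 4*d - 2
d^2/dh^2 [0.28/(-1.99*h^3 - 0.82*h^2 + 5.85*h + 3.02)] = ((3.3432*h + 0.4592)*(1.99*h^3 + 0.82*h^2 - 5.85*h - 3.02) - 0.28*(5.97*h^2 + 1.64*h - 5.85)*(11.94*h^2 + 3.28*h - 11.7))/(1.99*h^3 + 0.82*h^2 - 5.85*h - 3.02)^3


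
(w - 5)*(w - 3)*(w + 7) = w^3 - w^2 - 41*w + 105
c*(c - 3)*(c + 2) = c^3 - c^2 - 6*c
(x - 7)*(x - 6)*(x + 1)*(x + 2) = x^4 - 10*x^3 + 5*x^2 + 100*x + 84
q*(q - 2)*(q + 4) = q^3 + 2*q^2 - 8*q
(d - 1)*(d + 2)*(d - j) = d^3 - d^2*j + d^2 - d*j - 2*d + 2*j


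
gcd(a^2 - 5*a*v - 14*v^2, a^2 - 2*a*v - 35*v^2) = -a + 7*v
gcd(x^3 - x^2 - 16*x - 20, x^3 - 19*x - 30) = x^2 - 3*x - 10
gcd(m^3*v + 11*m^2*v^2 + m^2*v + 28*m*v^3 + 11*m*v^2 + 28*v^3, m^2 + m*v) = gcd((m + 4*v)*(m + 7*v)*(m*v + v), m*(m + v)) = 1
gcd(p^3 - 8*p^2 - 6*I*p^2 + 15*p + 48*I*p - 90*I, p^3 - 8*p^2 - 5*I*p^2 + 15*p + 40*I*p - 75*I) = p^2 - 8*p + 15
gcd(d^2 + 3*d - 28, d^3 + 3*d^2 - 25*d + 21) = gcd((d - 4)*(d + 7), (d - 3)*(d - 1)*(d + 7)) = d + 7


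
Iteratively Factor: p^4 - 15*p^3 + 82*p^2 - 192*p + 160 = (p - 2)*(p^3 - 13*p^2 + 56*p - 80) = (p - 4)*(p - 2)*(p^2 - 9*p + 20) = (p - 4)^2*(p - 2)*(p - 5)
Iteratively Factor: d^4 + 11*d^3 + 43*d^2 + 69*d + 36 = (d + 3)*(d^3 + 8*d^2 + 19*d + 12) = (d + 3)*(d + 4)*(d^2 + 4*d + 3) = (d + 1)*(d + 3)*(d + 4)*(d + 3)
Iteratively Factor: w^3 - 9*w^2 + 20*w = (w - 5)*(w^2 - 4*w) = w*(w - 5)*(w - 4)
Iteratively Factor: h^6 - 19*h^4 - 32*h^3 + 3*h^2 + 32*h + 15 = (h + 1)*(h^5 - h^4 - 18*h^3 - 14*h^2 + 17*h + 15) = (h + 1)*(h + 3)*(h^4 - 4*h^3 - 6*h^2 + 4*h + 5) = (h - 1)*(h + 1)*(h + 3)*(h^3 - 3*h^2 - 9*h - 5) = (h - 5)*(h - 1)*(h + 1)*(h + 3)*(h^2 + 2*h + 1) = (h - 5)*(h - 1)*(h + 1)^2*(h + 3)*(h + 1)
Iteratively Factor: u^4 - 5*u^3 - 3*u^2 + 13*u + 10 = (u - 2)*(u^3 - 3*u^2 - 9*u - 5) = (u - 2)*(u + 1)*(u^2 - 4*u - 5) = (u - 5)*(u - 2)*(u + 1)*(u + 1)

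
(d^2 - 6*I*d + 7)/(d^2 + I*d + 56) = (d + I)/(d + 8*I)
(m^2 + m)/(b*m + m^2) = (m + 1)/(b + m)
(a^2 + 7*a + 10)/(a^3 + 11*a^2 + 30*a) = (a + 2)/(a*(a + 6))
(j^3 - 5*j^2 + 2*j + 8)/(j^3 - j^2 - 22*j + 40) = (j + 1)/(j + 5)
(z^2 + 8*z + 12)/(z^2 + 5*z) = (z^2 + 8*z + 12)/(z*(z + 5))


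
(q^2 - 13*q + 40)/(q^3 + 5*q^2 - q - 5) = (q^2 - 13*q + 40)/(q^3 + 5*q^2 - q - 5)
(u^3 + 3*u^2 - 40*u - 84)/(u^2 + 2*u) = u + 1 - 42/u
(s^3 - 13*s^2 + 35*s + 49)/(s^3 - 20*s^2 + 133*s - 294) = (s + 1)/(s - 6)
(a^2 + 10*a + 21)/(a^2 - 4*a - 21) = (a + 7)/(a - 7)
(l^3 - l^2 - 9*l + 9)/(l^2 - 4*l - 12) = (-l^3 + l^2 + 9*l - 9)/(-l^2 + 4*l + 12)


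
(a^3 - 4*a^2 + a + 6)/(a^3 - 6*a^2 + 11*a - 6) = (a + 1)/(a - 1)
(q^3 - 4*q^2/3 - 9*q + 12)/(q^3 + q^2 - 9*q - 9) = (q - 4/3)/(q + 1)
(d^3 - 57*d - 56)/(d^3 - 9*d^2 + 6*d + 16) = (d + 7)/(d - 2)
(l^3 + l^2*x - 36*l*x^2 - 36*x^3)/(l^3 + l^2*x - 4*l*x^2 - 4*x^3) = (-l^2 + 36*x^2)/(-l^2 + 4*x^2)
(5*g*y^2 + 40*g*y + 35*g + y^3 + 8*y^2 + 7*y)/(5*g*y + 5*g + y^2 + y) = y + 7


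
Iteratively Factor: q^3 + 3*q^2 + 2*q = (q + 2)*(q^2 + q) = q*(q + 2)*(q + 1)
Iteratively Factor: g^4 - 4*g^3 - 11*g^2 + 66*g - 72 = (g - 3)*(g^3 - g^2 - 14*g + 24) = (g - 3)*(g + 4)*(g^2 - 5*g + 6) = (g - 3)*(g - 2)*(g + 4)*(g - 3)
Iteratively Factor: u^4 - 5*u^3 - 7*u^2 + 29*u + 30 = (u + 2)*(u^3 - 7*u^2 + 7*u + 15) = (u - 3)*(u + 2)*(u^2 - 4*u - 5) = (u - 5)*(u - 3)*(u + 2)*(u + 1)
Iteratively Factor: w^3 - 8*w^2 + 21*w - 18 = (w - 3)*(w^2 - 5*w + 6) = (w - 3)^2*(w - 2)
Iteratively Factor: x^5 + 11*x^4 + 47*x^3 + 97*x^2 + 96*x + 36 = (x + 3)*(x^4 + 8*x^3 + 23*x^2 + 28*x + 12) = (x + 3)^2*(x^3 + 5*x^2 + 8*x + 4) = (x + 1)*(x + 3)^2*(x^2 + 4*x + 4) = (x + 1)*(x + 2)*(x + 3)^2*(x + 2)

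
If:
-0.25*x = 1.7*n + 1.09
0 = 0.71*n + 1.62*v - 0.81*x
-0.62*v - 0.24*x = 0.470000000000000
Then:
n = -0.48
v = -0.34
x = -1.09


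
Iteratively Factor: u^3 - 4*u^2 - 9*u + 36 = (u + 3)*(u^2 - 7*u + 12) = (u - 3)*(u + 3)*(u - 4)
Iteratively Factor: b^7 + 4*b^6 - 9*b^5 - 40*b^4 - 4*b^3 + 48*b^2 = (b + 2)*(b^6 + 2*b^5 - 13*b^4 - 14*b^3 + 24*b^2) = (b - 1)*(b + 2)*(b^5 + 3*b^4 - 10*b^3 - 24*b^2) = b*(b - 1)*(b + 2)*(b^4 + 3*b^3 - 10*b^2 - 24*b) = b*(b - 1)*(b + 2)^2*(b^3 + b^2 - 12*b) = b^2*(b - 1)*(b + 2)^2*(b^2 + b - 12) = b^2*(b - 1)*(b + 2)^2*(b + 4)*(b - 3)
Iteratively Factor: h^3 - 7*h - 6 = (h - 3)*(h^2 + 3*h + 2) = (h - 3)*(h + 2)*(h + 1)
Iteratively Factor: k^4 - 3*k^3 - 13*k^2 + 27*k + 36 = (k - 3)*(k^3 - 13*k - 12) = (k - 3)*(k + 3)*(k^2 - 3*k - 4) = (k - 4)*(k - 3)*(k + 3)*(k + 1)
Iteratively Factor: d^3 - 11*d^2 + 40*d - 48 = (d - 4)*(d^2 - 7*d + 12) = (d - 4)^2*(d - 3)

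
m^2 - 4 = (m - 2)*(m + 2)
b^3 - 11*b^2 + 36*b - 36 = (b - 6)*(b - 3)*(b - 2)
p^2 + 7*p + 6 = (p + 1)*(p + 6)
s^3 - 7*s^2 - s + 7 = (s - 7)*(s - 1)*(s + 1)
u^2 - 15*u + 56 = (u - 8)*(u - 7)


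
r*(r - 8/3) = r^2 - 8*r/3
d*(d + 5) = d^2 + 5*d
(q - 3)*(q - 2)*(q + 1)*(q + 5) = q^4 + q^3 - 19*q^2 + 11*q + 30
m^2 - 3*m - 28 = (m - 7)*(m + 4)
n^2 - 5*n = n*(n - 5)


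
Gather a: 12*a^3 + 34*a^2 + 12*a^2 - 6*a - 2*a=12*a^3 + 46*a^2 - 8*a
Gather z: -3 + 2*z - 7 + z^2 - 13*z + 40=z^2 - 11*z + 30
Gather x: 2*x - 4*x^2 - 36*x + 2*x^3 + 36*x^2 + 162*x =2*x^3 + 32*x^2 + 128*x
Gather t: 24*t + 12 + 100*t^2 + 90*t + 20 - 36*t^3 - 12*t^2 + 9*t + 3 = -36*t^3 + 88*t^2 + 123*t + 35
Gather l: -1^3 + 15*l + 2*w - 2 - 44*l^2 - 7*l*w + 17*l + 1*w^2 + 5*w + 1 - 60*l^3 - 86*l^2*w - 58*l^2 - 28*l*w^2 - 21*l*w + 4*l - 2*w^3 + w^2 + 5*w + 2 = -60*l^3 + l^2*(-86*w - 102) + l*(-28*w^2 - 28*w + 36) - 2*w^3 + 2*w^2 + 12*w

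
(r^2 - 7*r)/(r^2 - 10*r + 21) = r/(r - 3)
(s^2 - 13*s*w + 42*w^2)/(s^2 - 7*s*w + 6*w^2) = (s - 7*w)/(s - w)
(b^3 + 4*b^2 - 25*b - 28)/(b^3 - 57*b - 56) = (b - 4)/(b - 8)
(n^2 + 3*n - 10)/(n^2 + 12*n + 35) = (n - 2)/(n + 7)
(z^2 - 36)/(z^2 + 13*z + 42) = (z - 6)/(z + 7)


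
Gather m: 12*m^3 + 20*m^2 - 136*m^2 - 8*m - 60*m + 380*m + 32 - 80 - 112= 12*m^3 - 116*m^2 + 312*m - 160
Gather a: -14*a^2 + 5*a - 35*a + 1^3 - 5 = -14*a^2 - 30*a - 4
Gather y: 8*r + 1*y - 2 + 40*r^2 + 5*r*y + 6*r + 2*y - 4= 40*r^2 + 14*r + y*(5*r + 3) - 6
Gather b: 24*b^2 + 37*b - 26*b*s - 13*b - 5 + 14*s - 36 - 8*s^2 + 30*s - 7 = 24*b^2 + b*(24 - 26*s) - 8*s^2 + 44*s - 48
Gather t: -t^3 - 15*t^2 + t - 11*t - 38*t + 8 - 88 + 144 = -t^3 - 15*t^2 - 48*t + 64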